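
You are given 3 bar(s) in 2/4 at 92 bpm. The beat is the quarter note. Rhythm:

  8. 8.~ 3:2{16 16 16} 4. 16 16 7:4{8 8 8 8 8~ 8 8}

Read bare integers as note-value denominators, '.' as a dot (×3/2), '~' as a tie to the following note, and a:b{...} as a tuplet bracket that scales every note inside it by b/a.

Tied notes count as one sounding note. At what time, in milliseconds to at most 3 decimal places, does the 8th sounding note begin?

note 8 onset = 4b = 2608.696ms

1. 0.0ms @ 0 + 489.13ms (3/4)
2. 489.13ms @ 3/4 + 597.826ms (11/12)
3. 1086.957ms @ 5/3 + 108.696ms (1/6)
4. 1195.652ms @ 11/6 + 108.696ms (1/6)
5. 1304.348ms @ 2 + 978.261ms (3/2)
6. 2282.609ms @ 7/2 + 163.043ms (1/4)
7. 2445.652ms @ 15/4 + 163.043ms (1/4)
8. 2608.696ms @ 4 + 186.335ms (2/7)
9. 2795.031ms @ 30/7 + 186.335ms (2/7)
10. 2981.366ms @ 32/7 + 186.335ms (2/7)
11. 3167.702ms @ 34/7 + 186.335ms (2/7)
12. 3354.037ms @ 36/7 + 372.671ms (4/7)
13. 3726.708ms @ 40/7 + 186.335ms (2/7)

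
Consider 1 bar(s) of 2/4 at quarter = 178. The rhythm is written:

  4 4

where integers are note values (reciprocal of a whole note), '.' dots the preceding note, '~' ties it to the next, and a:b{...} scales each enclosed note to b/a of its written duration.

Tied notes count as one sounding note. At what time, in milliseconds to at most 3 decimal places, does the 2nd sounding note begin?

note 2 onset = 1b = 337.079ms

1. 0.0ms @ 0 + 337.079ms (1)
2. 337.079ms @ 1 + 337.079ms (1)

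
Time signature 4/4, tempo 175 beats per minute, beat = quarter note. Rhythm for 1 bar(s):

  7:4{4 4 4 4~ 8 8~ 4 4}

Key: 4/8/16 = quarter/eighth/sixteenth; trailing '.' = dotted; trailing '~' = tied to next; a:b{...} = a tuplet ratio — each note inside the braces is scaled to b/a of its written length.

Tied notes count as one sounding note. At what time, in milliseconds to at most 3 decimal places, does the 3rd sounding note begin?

1. 0.0ms @ 0 + 195.918ms (4/7)
2. 195.918ms @ 4/7 + 195.918ms (4/7)
3. 391.837ms @ 8/7 + 195.918ms (4/7)
4. 587.755ms @ 12/7 + 293.878ms (6/7)
5. 881.633ms @ 18/7 + 293.878ms (6/7)
6. 1175.51ms @ 24/7 + 195.918ms (4/7)

note 3 onset = 8/7b = 391.837ms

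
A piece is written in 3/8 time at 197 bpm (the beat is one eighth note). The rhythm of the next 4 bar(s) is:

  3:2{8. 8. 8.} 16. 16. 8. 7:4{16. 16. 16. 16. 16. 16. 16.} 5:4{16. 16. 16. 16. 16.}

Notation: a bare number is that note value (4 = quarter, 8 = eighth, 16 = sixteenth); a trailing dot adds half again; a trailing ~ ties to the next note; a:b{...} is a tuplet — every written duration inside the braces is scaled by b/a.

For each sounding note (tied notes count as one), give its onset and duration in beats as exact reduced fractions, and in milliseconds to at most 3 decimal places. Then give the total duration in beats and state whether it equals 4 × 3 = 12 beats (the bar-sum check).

1) 0.0ms=0b +304.569ms=1b
2) 304.569ms=1b +304.569ms=1b
3) 609.137ms=2b +304.569ms=1b
4) 913.706ms=3b +228.426ms=3/4b
5) 1142.132ms=15/4b +228.426ms=3/4b
6) 1370.558ms=9/2b +456.853ms=3/2b
7) 1827.411ms=6b +130.529ms=3/7b
8) 1957.941ms=45/7b +130.529ms=3/7b
9) 2088.47ms=48/7b +130.529ms=3/7b
10) 2218.999ms=51/7b +130.529ms=3/7b
11) 2349.529ms=54/7b +130.529ms=3/7b
12) 2480.058ms=57/7b +130.529ms=3/7b
13) 2610.587ms=60/7b +130.529ms=3/7b
14) 2741.117ms=9b +182.741ms=3/5b
15) 2923.858ms=48/5b +182.741ms=3/5b
16) 3106.599ms=51/5b +182.741ms=3/5b
17) 3289.34ms=54/5b +182.741ms=3/5b
18) 3472.081ms=57/5b +182.741ms=3/5b
Σ=12b of 12 (197bpm 3/8) — PASS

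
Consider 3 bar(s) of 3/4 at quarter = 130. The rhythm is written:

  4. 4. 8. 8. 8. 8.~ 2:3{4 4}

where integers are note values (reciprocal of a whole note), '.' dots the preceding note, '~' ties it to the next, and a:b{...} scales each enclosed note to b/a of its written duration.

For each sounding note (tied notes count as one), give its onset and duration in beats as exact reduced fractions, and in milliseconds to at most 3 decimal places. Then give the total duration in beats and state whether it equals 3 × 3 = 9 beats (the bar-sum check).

1) 0.0ms=0b +692.308ms=3/2b
2) 692.308ms=3/2b +692.308ms=3/2b
3) 1384.615ms=3b +346.154ms=3/4b
4) 1730.769ms=15/4b +346.154ms=3/4b
5) 2076.923ms=9/2b +346.154ms=3/4b
6) 2423.077ms=21/4b +1038.462ms=9/4b
7) 3461.538ms=15/2b +692.308ms=3/2b
Σ=9b of 9 (130bpm 3/4) — PASS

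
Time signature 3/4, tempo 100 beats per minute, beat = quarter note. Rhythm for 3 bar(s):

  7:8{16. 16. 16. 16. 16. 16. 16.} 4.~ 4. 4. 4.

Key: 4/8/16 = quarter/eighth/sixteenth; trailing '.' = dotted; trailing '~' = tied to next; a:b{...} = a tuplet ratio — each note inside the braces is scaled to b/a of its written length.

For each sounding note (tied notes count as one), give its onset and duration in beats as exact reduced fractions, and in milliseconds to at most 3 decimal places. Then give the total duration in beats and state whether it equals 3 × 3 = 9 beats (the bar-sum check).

1) 0.0ms=0b +257.143ms=3/7b
2) 257.143ms=3/7b +257.143ms=3/7b
3) 514.286ms=6/7b +257.143ms=3/7b
4) 771.429ms=9/7b +257.143ms=3/7b
5) 1028.571ms=12/7b +257.143ms=3/7b
6) 1285.714ms=15/7b +257.143ms=3/7b
7) 1542.857ms=18/7b +257.143ms=3/7b
8) 1800.0ms=3b +1800.0ms=3b
9) 3600.0ms=6b +900.0ms=3/2b
10) 4500.0ms=15/2b +900.0ms=3/2b
Σ=9b of 9 (100bpm 3/4) — PASS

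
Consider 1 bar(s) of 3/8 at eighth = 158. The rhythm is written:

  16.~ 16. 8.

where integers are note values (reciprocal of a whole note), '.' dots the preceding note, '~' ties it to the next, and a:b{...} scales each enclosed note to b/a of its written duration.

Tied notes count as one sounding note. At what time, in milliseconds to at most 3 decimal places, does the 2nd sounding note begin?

1. 0.0ms @ 0 + 569.62ms (3/2)
2. 569.62ms @ 3/2 + 569.62ms (3/2)

note 2 onset = 3/2b = 569.62ms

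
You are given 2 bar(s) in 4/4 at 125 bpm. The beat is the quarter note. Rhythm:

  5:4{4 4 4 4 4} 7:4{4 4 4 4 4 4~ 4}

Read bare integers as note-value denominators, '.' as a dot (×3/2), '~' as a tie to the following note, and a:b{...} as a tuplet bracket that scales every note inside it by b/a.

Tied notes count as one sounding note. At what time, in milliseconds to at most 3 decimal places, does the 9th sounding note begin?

1. 0.0ms @ 0 + 384.0ms (4/5)
2. 384.0ms @ 4/5 + 384.0ms (4/5)
3. 768.0ms @ 8/5 + 384.0ms (4/5)
4. 1152.0ms @ 12/5 + 384.0ms (4/5)
5. 1536.0ms @ 16/5 + 384.0ms (4/5)
6. 1920.0ms @ 4 + 274.286ms (4/7)
7. 2194.286ms @ 32/7 + 274.286ms (4/7)
8. 2468.571ms @ 36/7 + 274.286ms (4/7)
9. 2742.857ms @ 40/7 + 274.286ms (4/7)
10. 3017.143ms @ 44/7 + 274.286ms (4/7)
11. 3291.429ms @ 48/7 + 548.571ms (8/7)

note 9 onset = 40/7b = 2742.857ms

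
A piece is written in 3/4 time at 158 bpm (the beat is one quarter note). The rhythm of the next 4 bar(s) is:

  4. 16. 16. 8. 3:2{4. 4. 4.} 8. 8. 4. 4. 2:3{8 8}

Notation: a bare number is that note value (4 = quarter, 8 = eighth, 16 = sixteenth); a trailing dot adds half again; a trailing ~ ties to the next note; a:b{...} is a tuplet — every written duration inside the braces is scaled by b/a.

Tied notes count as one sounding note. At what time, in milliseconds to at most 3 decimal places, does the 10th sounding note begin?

note 10 onset = 15/2b = 2848.101ms

1. 0.0ms @ 0 + 569.62ms (3/2)
2. 569.62ms @ 3/2 + 142.405ms (3/8)
3. 712.025ms @ 15/8 + 142.405ms (3/8)
4. 854.43ms @ 9/4 + 284.81ms (3/4)
5. 1139.241ms @ 3 + 379.747ms (1)
6. 1518.987ms @ 4 + 379.747ms (1)
7. 1898.734ms @ 5 + 379.747ms (1)
8. 2278.481ms @ 6 + 284.81ms (3/4)
9. 2563.291ms @ 27/4 + 284.81ms (3/4)
10. 2848.101ms @ 15/2 + 569.62ms (3/2)
11. 3417.722ms @ 9 + 569.62ms (3/2)
12. 3987.342ms @ 21/2 + 284.81ms (3/4)
13. 4272.152ms @ 45/4 + 284.81ms (3/4)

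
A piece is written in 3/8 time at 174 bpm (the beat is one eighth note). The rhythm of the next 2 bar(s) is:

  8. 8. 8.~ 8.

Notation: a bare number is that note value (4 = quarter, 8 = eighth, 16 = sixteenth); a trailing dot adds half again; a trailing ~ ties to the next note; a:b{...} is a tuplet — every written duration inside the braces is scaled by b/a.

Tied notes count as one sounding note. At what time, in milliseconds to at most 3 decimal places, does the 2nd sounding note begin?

1. 0.0ms @ 0 + 517.241ms (3/2)
2. 517.241ms @ 3/2 + 517.241ms (3/2)
3. 1034.483ms @ 3 + 1034.483ms (3)

note 2 onset = 3/2b = 517.241ms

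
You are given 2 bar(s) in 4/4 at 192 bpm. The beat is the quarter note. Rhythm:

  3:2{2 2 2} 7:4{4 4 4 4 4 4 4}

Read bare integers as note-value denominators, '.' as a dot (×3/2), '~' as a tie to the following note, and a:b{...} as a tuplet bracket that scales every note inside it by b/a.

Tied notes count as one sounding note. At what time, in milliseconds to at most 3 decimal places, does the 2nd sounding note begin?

note 2 onset = 4/3b = 416.667ms

1. 0.0ms @ 0 + 416.667ms (4/3)
2. 416.667ms @ 4/3 + 416.667ms (4/3)
3. 833.333ms @ 8/3 + 416.667ms (4/3)
4. 1250.0ms @ 4 + 178.571ms (4/7)
5. 1428.571ms @ 32/7 + 178.571ms (4/7)
6. 1607.143ms @ 36/7 + 178.571ms (4/7)
7. 1785.714ms @ 40/7 + 178.571ms (4/7)
8. 1964.286ms @ 44/7 + 178.571ms (4/7)
9. 2142.857ms @ 48/7 + 178.571ms (4/7)
10. 2321.429ms @ 52/7 + 178.571ms (4/7)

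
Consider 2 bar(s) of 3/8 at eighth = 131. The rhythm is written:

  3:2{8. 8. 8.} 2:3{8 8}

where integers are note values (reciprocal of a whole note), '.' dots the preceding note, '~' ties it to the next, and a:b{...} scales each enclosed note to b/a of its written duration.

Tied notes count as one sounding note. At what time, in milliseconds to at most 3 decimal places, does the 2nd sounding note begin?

1. 0.0ms @ 0 + 458.015ms (1)
2. 458.015ms @ 1 + 458.015ms (1)
3. 916.031ms @ 2 + 458.015ms (1)
4. 1374.046ms @ 3 + 687.023ms (3/2)
5. 2061.069ms @ 9/2 + 687.023ms (3/2)

note 2 onset = 1b = 458.015ms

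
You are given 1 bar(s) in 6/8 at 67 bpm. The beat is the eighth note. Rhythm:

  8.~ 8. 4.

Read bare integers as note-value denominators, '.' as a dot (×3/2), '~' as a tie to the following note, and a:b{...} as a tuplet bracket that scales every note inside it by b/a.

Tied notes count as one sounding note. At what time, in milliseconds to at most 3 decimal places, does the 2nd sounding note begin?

1. 0.0ms @ 0 + 2686.567ms (3)
2. 2686.567ms @ 3 + 2686.567ms (3)

note 2 onset = 3b = 2686.567ms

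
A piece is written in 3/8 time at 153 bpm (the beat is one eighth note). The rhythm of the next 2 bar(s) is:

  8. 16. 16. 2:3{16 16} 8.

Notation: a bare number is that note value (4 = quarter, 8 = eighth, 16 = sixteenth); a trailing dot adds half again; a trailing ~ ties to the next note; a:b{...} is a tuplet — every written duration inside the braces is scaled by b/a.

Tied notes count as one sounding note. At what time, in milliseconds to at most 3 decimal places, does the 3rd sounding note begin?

note 3 onset = 9/4b = 882.353ms

1. 0.0ms @ 0 + 588.235ms (3/2)
2. 588.235ms @ 3/2 + 294.118ms (3/4)
3. 882.353ms @ 9/4 + 294.118ms (3/4)
4. 1176.471ms @ 3 + 294.118ms (3/4)
5. 1470.588ms @ 15/4 + 294.118ms (3/4)
6. 1764.706ms @ 9/2 + 588.235ms (3/2)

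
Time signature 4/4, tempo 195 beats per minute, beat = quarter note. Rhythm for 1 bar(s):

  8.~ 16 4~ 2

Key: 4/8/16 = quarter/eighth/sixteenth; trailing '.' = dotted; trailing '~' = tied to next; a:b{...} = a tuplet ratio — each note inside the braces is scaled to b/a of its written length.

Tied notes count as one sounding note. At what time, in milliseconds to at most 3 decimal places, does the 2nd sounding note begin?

1. 0.0ms @ 0 + 307.692ms (1)
2. 307.692ms @ 1 + 923.077ms (3)

note 2 onset = 1b = 307.692ms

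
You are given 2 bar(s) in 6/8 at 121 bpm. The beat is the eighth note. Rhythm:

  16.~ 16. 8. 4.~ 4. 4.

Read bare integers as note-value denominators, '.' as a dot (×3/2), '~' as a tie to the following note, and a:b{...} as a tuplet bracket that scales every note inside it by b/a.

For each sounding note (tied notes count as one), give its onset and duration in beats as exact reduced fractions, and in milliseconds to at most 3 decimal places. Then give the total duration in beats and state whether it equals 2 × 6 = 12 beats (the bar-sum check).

1) 0.0ms=0b +743.802ms=3/2b
2) 743.802ms=3/2b +743.802ms=3/2b
3) 1487.603ms=3b +2975.207ms=6b
4) 4462.81ms=9b +1487.603ms=3b
Σ=12b of 12 (121bpm 6/8) — PASS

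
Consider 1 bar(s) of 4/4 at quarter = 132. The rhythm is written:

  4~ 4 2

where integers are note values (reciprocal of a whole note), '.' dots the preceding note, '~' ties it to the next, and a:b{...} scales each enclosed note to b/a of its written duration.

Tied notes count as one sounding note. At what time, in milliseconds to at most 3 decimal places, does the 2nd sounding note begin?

note 2 onset = 2b = 909.091ms

1. 0.0ms @ 0 + 909.091ms (2)
2. 909.091ms @ 2 + 909.091ms (2)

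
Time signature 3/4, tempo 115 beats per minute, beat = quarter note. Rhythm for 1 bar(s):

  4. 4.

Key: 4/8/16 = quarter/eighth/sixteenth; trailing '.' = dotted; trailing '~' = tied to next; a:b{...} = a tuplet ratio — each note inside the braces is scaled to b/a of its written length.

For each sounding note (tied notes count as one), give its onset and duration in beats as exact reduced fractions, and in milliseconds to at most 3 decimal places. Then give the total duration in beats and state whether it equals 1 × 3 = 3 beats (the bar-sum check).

1) 0.0ms=0b +782.609ms=3/2b
2) 782.609ms=3/2b +782.609ms=3/2b
Σ=3b of 3 (115bpm 3/4) — PASS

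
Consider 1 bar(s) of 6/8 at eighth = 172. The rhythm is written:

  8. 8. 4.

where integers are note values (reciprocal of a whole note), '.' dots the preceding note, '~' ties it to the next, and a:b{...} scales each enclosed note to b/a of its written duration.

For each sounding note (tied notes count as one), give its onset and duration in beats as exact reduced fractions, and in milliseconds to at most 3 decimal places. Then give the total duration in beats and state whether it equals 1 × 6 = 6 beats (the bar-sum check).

1) 0.0ms=0b +523.256ms=3/2b
2) 523.256ms=3/2b +523.256ms=3/2b
3) 1046.512ms=3b +1046.512ms=3b
Σ=6b of 6 (172bpm 6/8) — PASS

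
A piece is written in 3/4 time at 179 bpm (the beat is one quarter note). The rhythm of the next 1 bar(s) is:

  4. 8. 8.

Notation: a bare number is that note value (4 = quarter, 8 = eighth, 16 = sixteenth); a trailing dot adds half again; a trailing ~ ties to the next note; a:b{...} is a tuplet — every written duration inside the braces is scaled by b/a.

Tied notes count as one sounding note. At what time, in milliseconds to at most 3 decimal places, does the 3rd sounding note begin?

note 3 onset = 9/4b = 754.19ms

1. 0.0ms @ 0 + 502.793ms (3/2)
2. 502.793ms @ 3/2 + 251.397ms (3/4)
3. 754.19ms @ 9/4 + 251.397ms (3/4)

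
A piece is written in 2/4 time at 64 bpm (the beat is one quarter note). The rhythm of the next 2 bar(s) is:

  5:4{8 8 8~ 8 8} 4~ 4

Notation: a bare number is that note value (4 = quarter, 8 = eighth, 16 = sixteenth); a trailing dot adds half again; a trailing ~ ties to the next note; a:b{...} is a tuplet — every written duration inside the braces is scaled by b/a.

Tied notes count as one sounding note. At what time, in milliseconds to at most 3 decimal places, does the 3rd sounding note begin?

1. 0.0ms @ 0 + 375.0ms (2/5)
2. 375.0ms @ 2/5 + 375.0ms (2/5)
3. 750.0ms @ 4/5 + 750.0ms (4/5)
4. 1500.0ms @ 8/5 + 375.0ms (2/5)
5. 1875.0ms @ 2 + 1875.0ms (2)

note 3 onset = 4/5b = 750.0ms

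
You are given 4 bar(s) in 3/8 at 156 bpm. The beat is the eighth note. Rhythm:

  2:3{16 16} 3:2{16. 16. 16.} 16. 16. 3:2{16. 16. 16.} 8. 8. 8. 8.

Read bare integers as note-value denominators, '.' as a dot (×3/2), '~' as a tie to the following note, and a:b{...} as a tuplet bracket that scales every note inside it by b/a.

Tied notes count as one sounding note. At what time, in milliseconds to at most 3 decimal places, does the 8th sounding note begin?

note 8 onset = 9/2b = 1730.769ms

1. 0.0ms @ 0 + 288.462ms (3/4)
2. 288.462ms @ 3/4 + 288.462ms (3/4)
3. 576.923ms @ 3/2 + 192.308ms (1/2)
4. 769.231ms @ 2 + 192.308ms (1/2)
5. 961.538ms @ 5/2 + 192.308ms (1/2)
6. 1153.846ms @ 3 + 288.462ms (3/4)
7. 1442.308ms @ 15/4 + 288.462ms (3/4)
8. 1730.769ms @ 9/2 + 192.308ms (1/2)
9. 1923.077ms @ 5 + 192.308ms (1/2)
10. 2115.385ms @ 11/2 + 192.308ms (1/2)
11. 2307.692ms @ 6 + 576.923ms (3/2)
12. 2884.615ms @ 15/2 + 576.923ms (3/2)
13. 3461.538ms @ 9 + 576.923ms (3/2)
14. 4038.462ms @ 21/2 + 576.923ms (3/2)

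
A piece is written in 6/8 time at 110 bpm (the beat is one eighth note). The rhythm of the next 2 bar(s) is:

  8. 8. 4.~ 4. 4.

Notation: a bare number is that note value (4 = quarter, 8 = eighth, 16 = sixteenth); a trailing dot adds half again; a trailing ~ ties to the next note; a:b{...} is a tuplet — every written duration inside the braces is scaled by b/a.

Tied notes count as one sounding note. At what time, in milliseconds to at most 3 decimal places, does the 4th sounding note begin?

note 4 onset = 9b = 4909.091ms

1. 0.0ms @ 0 + 818.182ms (3/2)
2. 818.182ms @ 3/2 + 818.182ms (3/2)
3. 1636.364ms @ 3 + 3272.727ms (6)
4. 4909.091ms @ 9 + 1636.364ms (3)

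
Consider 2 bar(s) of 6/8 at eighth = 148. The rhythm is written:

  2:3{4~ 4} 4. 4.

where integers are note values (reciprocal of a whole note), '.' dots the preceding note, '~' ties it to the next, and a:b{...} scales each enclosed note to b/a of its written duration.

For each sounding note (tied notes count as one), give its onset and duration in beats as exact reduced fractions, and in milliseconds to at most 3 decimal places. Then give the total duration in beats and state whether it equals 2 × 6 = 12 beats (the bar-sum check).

1) 0.0ms=0b +2432.432ms=6b
2) 2432.432ms=6b +1216.216ms=3b
3) 3648.649ms=9b +1216.216ms=3b
Σ=12b of 12 (148bpm 6/8) — PASS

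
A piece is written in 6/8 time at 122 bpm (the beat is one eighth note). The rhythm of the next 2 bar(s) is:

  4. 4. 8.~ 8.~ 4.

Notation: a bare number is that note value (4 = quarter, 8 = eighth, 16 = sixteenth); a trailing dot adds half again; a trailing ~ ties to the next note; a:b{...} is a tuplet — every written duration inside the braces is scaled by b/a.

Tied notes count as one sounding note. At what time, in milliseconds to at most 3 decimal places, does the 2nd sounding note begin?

1. 0.0ms @ 0 + 1475.41ms (3)
2. 1475.41ms @ 3 + 1475.41ms (3)
3. 2950.82ms @ 6 + 2950.82ms (6)

note 2 onset = 3b = 1475.41ms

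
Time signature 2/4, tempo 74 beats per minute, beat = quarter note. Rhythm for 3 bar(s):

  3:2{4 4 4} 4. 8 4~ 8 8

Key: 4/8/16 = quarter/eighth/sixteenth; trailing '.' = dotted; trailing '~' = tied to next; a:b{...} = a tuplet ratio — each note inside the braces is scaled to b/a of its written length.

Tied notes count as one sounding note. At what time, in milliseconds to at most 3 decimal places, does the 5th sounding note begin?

note 5 onset = 7/2b = 2837.838ms

1. 0.0ms @ 0 + 540.541ms (2/3)
2. 540.541ms @ 2/3 + 540.541ms (2/3)
3. 1081.081ms @ 4/3 + 540.541ms (2/3)
4. 1621.622ms @ 2 + 1216.216ms (3/2)
5. 2837.838ms @ 7/2 + 405.405ms (1/2)
6. 3243.243ms @ 4 + 1216.216ms (3/2)
7. 4459.459ms @ 11/2 + 405.405ms (1/2)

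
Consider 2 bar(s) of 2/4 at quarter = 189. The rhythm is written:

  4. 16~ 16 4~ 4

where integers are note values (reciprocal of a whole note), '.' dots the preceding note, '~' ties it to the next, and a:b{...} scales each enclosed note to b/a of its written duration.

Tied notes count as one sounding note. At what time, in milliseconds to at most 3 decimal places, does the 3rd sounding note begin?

1. 0.0ms @ 0 + 476.19ms (3/2)
2. 476.19ms @ 3/2 + 158.73ms (1/2)
3. 634.921ms @ 2 + 634.921ms (2)

note 3 onset = 2b = 634.921ms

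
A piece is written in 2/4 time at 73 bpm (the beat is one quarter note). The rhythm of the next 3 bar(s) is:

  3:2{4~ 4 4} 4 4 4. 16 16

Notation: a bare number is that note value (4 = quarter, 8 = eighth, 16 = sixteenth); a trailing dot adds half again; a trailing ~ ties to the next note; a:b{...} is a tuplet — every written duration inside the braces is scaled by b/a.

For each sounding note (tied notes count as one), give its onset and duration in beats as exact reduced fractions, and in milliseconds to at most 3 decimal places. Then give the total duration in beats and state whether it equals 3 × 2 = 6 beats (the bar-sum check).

1) 0.0ms=0b +1095.89ms=4/3b
2) 1095.89ms=4/3b +547.945ms=2/3b
3) 1643.836ms=2b +821.918ms=1b
4) 2465.753ms=3b +821.918ms=1b
5) 3287.671ms=4b +1232.877ms=3/2b
6) 4520.548ms=11/2b +205.479ms=1/4b
7) 4726.027ms=23/4b +205.479ms=1/4b
Σ=6b of 6 (73bpm 2/4) — PASS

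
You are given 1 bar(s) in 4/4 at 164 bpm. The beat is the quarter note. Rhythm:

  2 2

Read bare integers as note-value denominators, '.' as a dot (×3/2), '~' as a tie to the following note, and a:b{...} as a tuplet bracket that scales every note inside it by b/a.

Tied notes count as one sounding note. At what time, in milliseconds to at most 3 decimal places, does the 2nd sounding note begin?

note 2 onset = 2b = 731.707ms

1. 0.0ms @ 0 + 731.707ms (2)
2. 731.707ms @ 2 + 731.707ms (2)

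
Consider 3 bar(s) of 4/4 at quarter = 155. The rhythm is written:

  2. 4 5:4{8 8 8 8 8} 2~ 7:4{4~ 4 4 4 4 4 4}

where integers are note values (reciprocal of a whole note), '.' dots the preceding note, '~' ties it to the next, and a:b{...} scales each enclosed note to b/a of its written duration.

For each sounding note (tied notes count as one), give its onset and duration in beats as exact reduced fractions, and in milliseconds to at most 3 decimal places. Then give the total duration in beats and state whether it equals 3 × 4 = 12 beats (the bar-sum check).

1) 0.0ms=0b +1161.29ms=3b
2) 1161.29ms=3b +387.097ms=1b
3) 1548.387ms=4b +154.839ms=2/5b
4) 1703.226ms=22/5b +154.839ms=2/5b
5) 1858.065ms=24/5b +154.839ms=2/5b
6) 2012.903ms=26/5b +154.839ms=2/5b
7) 2167.742ms=28/5b +154.839ms=2/5b
8) 2322.581ms=6b +1216.59ms=22/7b
9) 3539.171ms=64/7b +221.198ms=4/7b
10) 3760.369ms=68/7b +221.198ms=4/7b
11) 3981.567ms=72/7b +221.198ms=4/7b
12) 4202.765ms=76/7b +221.198ms=4/7b
13) 4423.963ms=80/7b +221.198ms=4/7b
Σ=12b of 12 (155bpm 4/4) — PASS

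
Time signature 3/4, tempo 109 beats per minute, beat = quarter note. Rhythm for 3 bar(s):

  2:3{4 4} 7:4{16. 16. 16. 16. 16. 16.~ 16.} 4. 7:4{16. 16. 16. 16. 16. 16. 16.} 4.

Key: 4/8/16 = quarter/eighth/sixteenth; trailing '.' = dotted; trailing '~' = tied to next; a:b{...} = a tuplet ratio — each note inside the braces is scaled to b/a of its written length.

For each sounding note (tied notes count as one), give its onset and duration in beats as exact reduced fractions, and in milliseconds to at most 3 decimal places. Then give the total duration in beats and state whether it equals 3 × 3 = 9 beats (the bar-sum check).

1) 0.0ms=0b +825.688ms=3/2b
2) 825.688ms=3/2b +825.688ms=3/2b
3) 1651.376ms=3b +117.955ms=3/14b
4) 1769.332ms=45/14b +117.955ms=3/14b
5) 1887.287ms=24/7b +117.955ms=3/14b
6) 2005.242ms=51/14b +117.955ms=3/14b
7) 2123.198ms=27/7b +117.955ms=3/14b
8) 2241.153ms=57/14b +235.911ms=3/7b
9) 2477.064ms=9/2b +825.688ms=3/2b
10) 3302.752ms=6b +117.955ms=3/14b
11) 3420.708ms=87/14b +117.955ms=3/14b
12) 3538.663ms=45/7b +117.955ms=3/14b
13) 3656.619ms=93/14b +117.955ms=3/14b
14) 3774.574ms=48/7b +117.955ms=3/14b
15) 3892.529ms=99/14b +117.955ms=3/14b
16) 4010.485ms=51/7b +117.955ms=3/14b
17) 4128.44ms=15/2b +825.688ms=3/2b
Σ=9b of 9 (109bpm 3/4) — PASS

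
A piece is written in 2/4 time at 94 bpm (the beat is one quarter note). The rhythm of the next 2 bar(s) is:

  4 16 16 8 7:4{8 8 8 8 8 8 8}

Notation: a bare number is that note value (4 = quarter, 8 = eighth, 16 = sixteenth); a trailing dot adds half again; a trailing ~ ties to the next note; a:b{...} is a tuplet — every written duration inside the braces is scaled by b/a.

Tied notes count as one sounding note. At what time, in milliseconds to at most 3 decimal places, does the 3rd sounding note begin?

note 3 onset = 5/4b = 797.872ms

1. 0.0ms @ 0 + 638.298ms (1)
2. 638.298ms @ 1 + 159.574ms (1/4)
3. 797.872ms @ 5/4 + 159.574ms (1/4)
4. 957.447ms @ 3/2 + 319.149ms (1/2)
5. 1276.596ms @ 2 + 182.371ms (2/7)
6. 1458.967ms @ 16/7 + 182.371ms (2/7)
7. 1641.337ms @ 18/7 + 182.371ms (2/7)
8. 1823.708ms @ 20/7 + 182.371ms (2/7)
9. 2006.079ms @ 22/7 + 182.371ms (2/7)
10. 2188.45ms @ 24/7 + 182.371ms (2/7)
11. 2370.821ms @ 26/7 + 182.371ms (2/7)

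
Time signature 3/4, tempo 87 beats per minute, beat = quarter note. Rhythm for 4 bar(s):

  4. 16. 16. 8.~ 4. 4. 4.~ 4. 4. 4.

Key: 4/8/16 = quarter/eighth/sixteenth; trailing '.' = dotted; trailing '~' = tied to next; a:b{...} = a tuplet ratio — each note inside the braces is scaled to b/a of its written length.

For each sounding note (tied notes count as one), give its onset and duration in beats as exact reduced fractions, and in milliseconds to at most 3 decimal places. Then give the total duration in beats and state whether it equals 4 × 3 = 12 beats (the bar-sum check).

1) 0.0ms=0b +1034.483ms=3/2b
2) 1034.483ms=3/2b +258.621ms=3/8b
3) 1293.103ms=15/8b +258.621ms=3/8b
4) 1551.724ms=9/4b +1551.724ms=9/4b
5) 3103.448ms=9/2b +1034.483ms=3/2b
6) 4137.931ms=6b +2068.966ms=3b
7) 6206.897ms=9b +1034.483ms=3/2b
8) 7241.379ms=21/2b +1034.483ms=3/2b
Σ=12b of 12 (87bpm 3/4) — PASS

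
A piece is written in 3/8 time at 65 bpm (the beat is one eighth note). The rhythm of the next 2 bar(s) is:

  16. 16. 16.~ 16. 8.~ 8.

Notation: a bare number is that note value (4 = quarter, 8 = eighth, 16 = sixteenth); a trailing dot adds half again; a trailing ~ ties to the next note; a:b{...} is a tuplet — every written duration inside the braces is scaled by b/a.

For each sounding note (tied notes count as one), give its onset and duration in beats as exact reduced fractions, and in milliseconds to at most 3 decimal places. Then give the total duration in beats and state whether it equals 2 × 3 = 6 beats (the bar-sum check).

1) 0.0ms=0b +692.308ms=3/4b
2) 692.308ms=3/4b +692.308ms=3/4b
3) 1384.615ms=3/2b +1384.615ms=3/2b
4) 2769.231ms=3b +2769.231ms=3b
Σ=6b of 6 (65bpm 3/8) — PASS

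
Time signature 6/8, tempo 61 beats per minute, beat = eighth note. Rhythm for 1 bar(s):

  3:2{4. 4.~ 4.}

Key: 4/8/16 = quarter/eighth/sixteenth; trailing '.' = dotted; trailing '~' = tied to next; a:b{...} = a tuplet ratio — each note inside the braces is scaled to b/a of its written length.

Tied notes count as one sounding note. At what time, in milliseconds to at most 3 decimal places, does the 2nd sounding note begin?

note 2 onset = 2b = 1967.213ms

1. 0.0ms @ 0 + 1967.213ms (2)
2. 1967.213ms @ 2 + 3934.426ms (4)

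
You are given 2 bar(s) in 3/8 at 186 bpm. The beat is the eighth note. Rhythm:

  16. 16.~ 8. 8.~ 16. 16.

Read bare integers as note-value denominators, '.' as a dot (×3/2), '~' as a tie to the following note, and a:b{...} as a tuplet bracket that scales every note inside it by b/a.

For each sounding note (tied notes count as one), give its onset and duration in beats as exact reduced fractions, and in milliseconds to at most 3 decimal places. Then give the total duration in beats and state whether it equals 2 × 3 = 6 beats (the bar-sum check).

1) 0.0ms=0b +241.935ms=3/4b
2) 241.935ms=3/4b +725.806ms=9/4b
3) 967.742ms=3b +725.806ms=9/4b
4) 1693.548ms=21/4b +241.935ms=3/4b
Σ=6b of 6 (186bpm 3/8) — PASS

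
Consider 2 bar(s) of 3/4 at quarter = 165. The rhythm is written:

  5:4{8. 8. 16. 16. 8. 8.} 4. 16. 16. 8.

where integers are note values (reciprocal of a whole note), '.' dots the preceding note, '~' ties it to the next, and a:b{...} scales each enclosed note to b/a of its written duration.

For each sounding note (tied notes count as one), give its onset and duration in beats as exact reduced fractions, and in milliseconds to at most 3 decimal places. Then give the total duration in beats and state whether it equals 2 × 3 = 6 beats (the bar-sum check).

1) 0.0ms=0b +218.182ms=3/5b
2) 218.182ms=3/5b +218.182ms=3/5b
3) 436.364ms=6/5b +109.091ms=3/10b
4) 545.455ms=3/2b +109.091ms=3/10b
5) 654.545ms=9/5b +218.182ms=3/5b
6) 872.727ms=12/5b +218.182ms=3/5b
7) 1090.909ms=3b +545.455ms=3/2b
8) 1636.364ms=9/2b +136.364ms=3/8b
9) 1772.727ms=39/8b +136.364ms=3/8b
10) 1909.091ms=21/4b +272.727ms=3/4b
Σ=6b of 6 (165bpm 3/4) — PASS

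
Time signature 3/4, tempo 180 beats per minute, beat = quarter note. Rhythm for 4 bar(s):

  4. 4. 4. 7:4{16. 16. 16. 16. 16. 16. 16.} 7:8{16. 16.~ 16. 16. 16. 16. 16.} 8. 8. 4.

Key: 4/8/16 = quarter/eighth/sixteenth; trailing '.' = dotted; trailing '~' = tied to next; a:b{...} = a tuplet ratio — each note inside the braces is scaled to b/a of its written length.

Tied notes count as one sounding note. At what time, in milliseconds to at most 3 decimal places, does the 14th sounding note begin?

1. 0.0ms @ 0 + 500.0ms (3/2)
2. 500.0ms @ 3/2 + 500.0ms (3/2)
3. 1000.0ms @ 3 + 500.0ms (3/2)
4. 1500.0ms @ 9/2 + 71.429ms (3/14)
5. 1571.429ms @ 33/7 + 71.429ms (3/14)
6. 1642.857ms @ 69/14 + 71.429ms (3/14)
7. 1714.286ms @ 36/7 + 71.429ms (3/14)
8. 1785.714ms @ 75/14 + 71.429ms (3/14)
9. 1857.143ms @ 39/7 + 71.429ms (3/14)
10. 1928.571ms @ 81/14 + 71.429ms (3/14)
11. 2000.0ms @ 6 + 142.857ms (3/7)
12. 2142.857ms @ 45/7 + 285.714ms (6/7)
13. 2428.571ms @ 51/7 + 142.857ms (3/7)
14. 2571.429ms @ 54/7 + 142.857ms (3/7)
15. 2714.286ms @ 57/7 + 142.857ms (3/7)
16. 2857.143ms @ 60/7 + 142.857ms (3/7)
17. 3000.0ms @ 9 + 250.0ms (3/4)
18. 3250.0ms @ 39/4 + 250.0ms (3/4)
19. 3500.0ms @ 21/2 + 500.0ms (3/2)

note 14 onset = 54/7b = 2571.429ms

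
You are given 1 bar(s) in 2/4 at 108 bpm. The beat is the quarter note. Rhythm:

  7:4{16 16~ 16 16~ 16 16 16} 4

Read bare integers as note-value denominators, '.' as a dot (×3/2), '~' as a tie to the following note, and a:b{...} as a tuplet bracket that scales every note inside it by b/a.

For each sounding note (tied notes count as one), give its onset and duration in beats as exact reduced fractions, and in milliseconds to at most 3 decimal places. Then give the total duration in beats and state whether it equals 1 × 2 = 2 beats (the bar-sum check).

1) 0.0ms=0b +79.365ms=1/7b
2) 79.365ms=1/7b +158.73ms=2/7b
3) 238.095ms=3/7b +158.73ms=2/7b
4) 396.825ms=5/7b +79.365ms=1/7b
5) 476.19ms=6/7b +79.365ms=1/7b
6) 555.556ms=1b +555.556ms=1b
Σ=2b of 2 (108bpm 2/4) — PASS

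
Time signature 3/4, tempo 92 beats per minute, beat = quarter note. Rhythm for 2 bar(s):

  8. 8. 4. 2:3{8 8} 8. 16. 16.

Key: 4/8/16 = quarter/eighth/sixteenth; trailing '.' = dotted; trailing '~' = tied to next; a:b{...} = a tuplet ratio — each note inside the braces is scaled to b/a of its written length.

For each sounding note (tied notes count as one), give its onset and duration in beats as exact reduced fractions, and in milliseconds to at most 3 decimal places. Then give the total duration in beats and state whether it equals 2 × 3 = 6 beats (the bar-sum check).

1) 0.0ms=0b +489.13ms=3/4b
2) 489.13ms=3/4b +489.13ms=3/4b
3) 978.261ms=3/2b +978.261ms=3/2b
4) 1956.522ms=3b +489.13ms=3/4b
5) 2445.652ms=15/4b +489.13ms=3/4b
6) 2934.783ms=9/2b +489.13ms=3/4b
7) 3423.913ms=21/4b +244.565ms=3/8b
8) 3668.478ms=45/8b +244.565ms=3/8b
Σ=6b of 6 (92bpm 3/4) — PASS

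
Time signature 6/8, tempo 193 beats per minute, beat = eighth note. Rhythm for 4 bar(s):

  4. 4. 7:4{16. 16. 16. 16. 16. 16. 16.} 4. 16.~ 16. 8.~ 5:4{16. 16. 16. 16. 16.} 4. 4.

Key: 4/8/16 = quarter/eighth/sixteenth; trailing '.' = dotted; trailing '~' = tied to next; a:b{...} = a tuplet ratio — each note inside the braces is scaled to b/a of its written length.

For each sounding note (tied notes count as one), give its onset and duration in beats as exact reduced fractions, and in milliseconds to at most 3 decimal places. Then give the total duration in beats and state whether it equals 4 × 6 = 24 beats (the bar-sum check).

1) 0.0ms=0b +932.642ms=3b
2) 932.642ms=3b +932.642ms=3b
3) 1865.285ms=6b +133.235ms=3/7b
4) 1998.52ms=45/7b +133.235ms=3/7b
5) 2131.754ms=48/7b +133.235ms=3/7b
6) 2264.989ms=51/7b +133.235ms=3/7b
7) 2398.224ms=54/7b +133.235ms=3/7b
8) 2531.458ms=57/7b +133.235ms=3/7b
9) 2664.693ms=60/7b +133.235ms=3/7b
10) 2797.927ms=9b +932.642ms=3b
11) 3730.57ms=12b +466.321ms=3/2b
12) 4196.891ms=27/2b +652.85ms=21/10b
13) 4849.741ms=78/5b +186.528ms=3/5b
14) 5036.269ms=81/5b +186.528ms=3/5b
15) 5222.798ms=84/5b +186.528ms=3/5b
16) 5409.326ms=87/5b +186.528ms=3/5b
17) 5595.855ms=18b +932.642ms=3b
18) 6528.497ms=21b +932.642ms=3b
Σ=24b of 24 (193bpm 6/8) — PASS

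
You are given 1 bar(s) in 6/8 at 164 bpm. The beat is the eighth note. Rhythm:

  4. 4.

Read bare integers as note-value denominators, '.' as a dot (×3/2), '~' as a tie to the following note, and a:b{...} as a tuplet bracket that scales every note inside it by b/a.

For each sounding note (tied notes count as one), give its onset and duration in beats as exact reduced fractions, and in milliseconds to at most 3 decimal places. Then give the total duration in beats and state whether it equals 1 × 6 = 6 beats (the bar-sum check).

1) 0.0ms=0b +1097.561ms=3b
2) 1097.561ms=3b +1097.561ms=3b
Σ=6b of 6 (164bpm 6/8) — PASS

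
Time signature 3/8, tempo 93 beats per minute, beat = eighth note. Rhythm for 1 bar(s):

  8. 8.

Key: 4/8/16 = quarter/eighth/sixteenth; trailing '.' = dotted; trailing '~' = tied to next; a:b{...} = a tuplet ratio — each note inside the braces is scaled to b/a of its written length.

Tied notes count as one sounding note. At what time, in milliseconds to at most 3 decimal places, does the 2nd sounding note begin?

note 2 onset = 3/2b = 967.742ms

1. 0.0ms @ 0 + 967.742ms (3/2)
2. 967.742ms @ 3/2 + 967.742ms (3/2)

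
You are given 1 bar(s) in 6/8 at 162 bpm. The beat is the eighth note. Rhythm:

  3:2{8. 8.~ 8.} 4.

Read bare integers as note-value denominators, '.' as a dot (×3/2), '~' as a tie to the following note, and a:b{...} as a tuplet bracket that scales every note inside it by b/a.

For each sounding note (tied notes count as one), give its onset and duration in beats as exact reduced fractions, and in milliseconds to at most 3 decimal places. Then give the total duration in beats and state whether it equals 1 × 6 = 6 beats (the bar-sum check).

1) 0.0ms=0b +370.37ms=1b
2) 370.37ms=1b +740.741ms=2b
3) 1111.111ms=3b +1111.111ms=3b
Σ=6b of 6 (162bpm 6/8) — PASS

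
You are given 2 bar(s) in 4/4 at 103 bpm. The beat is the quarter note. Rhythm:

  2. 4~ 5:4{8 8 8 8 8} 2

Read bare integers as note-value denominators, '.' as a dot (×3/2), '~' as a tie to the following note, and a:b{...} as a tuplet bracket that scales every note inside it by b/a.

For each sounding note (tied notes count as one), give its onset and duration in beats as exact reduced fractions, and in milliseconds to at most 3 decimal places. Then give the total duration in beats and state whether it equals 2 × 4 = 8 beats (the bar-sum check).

1) 0.0ms=0b +1747.573ms=3b
2) 1747.573ms=3b +815.534ms=7/5b
3) 2563.107ms=22/5b +233.01ms=2/5b
4) 2796.117ms=24/5b +233.01ms=2/5b
5) 3029.126ms=26/5b +233.01ms=2/5b
6) 3262.136ms=28/5b +233.01ms=2/5b
7) 3495.146ms=6b +1165.049ms=2b
Σ=8b of 8 (103bpm 4/4) — PASS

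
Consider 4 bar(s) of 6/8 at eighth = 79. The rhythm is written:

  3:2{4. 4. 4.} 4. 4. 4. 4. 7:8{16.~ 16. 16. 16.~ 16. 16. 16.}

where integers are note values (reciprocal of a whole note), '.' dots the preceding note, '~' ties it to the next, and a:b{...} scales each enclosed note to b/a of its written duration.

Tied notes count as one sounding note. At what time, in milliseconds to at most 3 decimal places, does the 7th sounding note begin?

1. 0.0ms @ 0 + 1518.987ms (2)
2. 1518.987ms @ 2 + 1518.987ms (2)
3. 3037.975ms @ 4 + 1518.987ms (2)
4. 4556.962ms @ 6 + 2278.481ms (3)
5. 6835.443ms @ 9 + 2278.481ms (3)
6. 9113.924ms @ 12 + 2278.481ms (3)
7. 11392.405ms @ 15 + 2278.481ms (3)
8. 13670.886ms @ 18 + 1301.989ms (12/7)
9. 14972.875ms @ 138/7 + 650.995ms (6/7)
10. 15623.87ms @ 144/7 + 1301.989ms (12/7)
11. 16925.859ms @ 156/7 + 650.995ms (6/7)
12. 17576.854ms @ 162/7 + 650.995ms (6/7)

note 7 onset = 15b = 11392.405ms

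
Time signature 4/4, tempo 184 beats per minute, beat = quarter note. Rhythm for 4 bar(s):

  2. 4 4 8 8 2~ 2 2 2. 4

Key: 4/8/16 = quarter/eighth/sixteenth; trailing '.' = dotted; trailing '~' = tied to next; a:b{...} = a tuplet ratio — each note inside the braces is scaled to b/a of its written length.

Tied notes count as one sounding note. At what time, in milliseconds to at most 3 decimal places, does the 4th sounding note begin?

note 4 onset = 5b = 1630.435ms

1. 0.0ms @ 0 + 978.261ms (3)
2. 978.261ms @ 3 + 326.087ms (1)
3. 1304.348ms @ 4 + 326.087ms (1)
4. 1630.435ms @ 5 + 163.043ms (1/2)
5. 1793.478ms @ 11/2 + 163.043ms (1/2)
6. 1956.522ms @ 6 + 1304.348ms (4)
7. 3260.87ms @ 10 + 652.174ms (2)
8. 3913.043ms @ 12 + 978.261ms (3)
9. 4891.304ms @ 15 + 326.087ms (1)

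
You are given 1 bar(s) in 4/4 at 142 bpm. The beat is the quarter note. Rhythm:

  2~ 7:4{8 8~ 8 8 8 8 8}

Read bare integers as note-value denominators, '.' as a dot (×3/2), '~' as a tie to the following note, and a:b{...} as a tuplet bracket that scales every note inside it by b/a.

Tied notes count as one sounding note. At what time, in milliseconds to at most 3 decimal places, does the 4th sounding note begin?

1. 0.0ms @ 0 + 965.795ms (16/7)
2. 965.795ms @ 16/7 + 241.449ms (4/7)
3. 1207.243ms @ 20/7 + 120.724ms (2/7)
4. 1327.968ms @ 22/7 + 120.724ms (2/7)
5. 1448.692ms @ 24/7 + 120.724ms (2/7)
6. 1569.416ms @ 26/7 + 120.724ms (2/7)

note 4 onset = 22/7b = 1327.968ms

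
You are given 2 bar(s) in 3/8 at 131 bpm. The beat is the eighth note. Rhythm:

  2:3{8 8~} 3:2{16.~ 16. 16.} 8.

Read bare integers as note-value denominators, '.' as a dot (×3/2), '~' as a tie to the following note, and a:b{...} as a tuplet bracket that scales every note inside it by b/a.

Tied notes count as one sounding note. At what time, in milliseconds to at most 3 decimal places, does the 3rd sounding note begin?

note 3 onset = 4b = 1832.061ms

1. 0.0ms @ 0 + 687.023ms (3/2)
2. 687.023ms @ 3/2 + 1145.038ms (5/2)
3. 1832.061ms @ 4 + 229.008ms (1/2)
4. 2061.069ms @ 9/2 + 687.023ms (3/2)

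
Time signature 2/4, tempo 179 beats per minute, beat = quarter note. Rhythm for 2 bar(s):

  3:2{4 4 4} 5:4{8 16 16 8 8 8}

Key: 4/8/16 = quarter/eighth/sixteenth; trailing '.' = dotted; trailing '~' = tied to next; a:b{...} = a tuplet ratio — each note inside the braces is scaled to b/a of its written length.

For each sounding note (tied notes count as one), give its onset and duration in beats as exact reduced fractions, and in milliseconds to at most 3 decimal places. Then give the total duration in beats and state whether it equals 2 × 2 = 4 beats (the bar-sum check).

1) 0.0ms=0b +223.464ms=2/3b
2) 223.464ms=2/3b +223.464ms=2/3b
3) 446.927ms=4/3b +223.464ms=2/3b
4) 670.391ms=2b +134.078ms=2/5b
5) 804.469ms=12/5b +67.039ms=1/5b
6) 871.508ms=13/5b +67.039ms=1/5b
7) 938.547ms=14/5b +134.078ms=2/5b
8) 1072.626ms=16/5b +134.078ms=2/5b
9) 1206.704ms=18/5b +134.078ms=2/5b
Σ=4b of 4 (179bpm 2/4) — PASS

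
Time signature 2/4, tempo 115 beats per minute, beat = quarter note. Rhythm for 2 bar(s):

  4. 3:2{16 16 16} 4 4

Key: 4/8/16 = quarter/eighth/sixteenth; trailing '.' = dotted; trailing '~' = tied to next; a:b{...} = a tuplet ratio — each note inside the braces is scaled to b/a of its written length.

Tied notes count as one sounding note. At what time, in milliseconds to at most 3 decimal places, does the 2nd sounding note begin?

note 2 onset = 3/2b = 782.609ms

1. 0.0ms @ 0 + 782.609ms (3/2)
2. 782.609ms @ 3/2 + 86.957ms (1/6)
3. 869.565ms @ 5/3 + 86.957ms (1/6)
4. 956.522ms @ 11/6 + 86.957ms (1/6)
5. 1043.478ms @ 2 + 521.739ms (1)
6. 1565.217ms @ 3 + 521.739ms (1)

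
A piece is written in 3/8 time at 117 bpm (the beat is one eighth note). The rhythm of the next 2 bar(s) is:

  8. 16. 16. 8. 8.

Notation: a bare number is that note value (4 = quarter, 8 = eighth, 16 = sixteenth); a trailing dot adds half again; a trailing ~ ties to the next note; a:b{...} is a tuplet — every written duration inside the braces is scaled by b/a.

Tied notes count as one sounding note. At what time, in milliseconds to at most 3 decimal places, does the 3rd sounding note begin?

1. 0.0ms @ 0 + 769.231ms (3/2)
2. 769.231ms @ 3/2 + 384.615ms (3/4)
3. 1153.846ms @ 9/4 + 384.615ms (3/4)
4. 1538.462ms @ 3 + 769.231ms (3/2)
5. 2307.692ms @ 9/2 + 769.231ms (3/2)

note 3 onset = 9/4b = 1153.846ms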